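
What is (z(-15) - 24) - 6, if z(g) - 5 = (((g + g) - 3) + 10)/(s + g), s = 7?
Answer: -177/8 ≈ -22.125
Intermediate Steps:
z(g) = 5 + (7 + 2*g)/(7 + g) (z(g) = 5 + (((g + g) - 3) + 10)/(7 + g) = 5 + ((2*g - 3) + 10)/(7 + g) = 5 + ((-3 + 2*g) + 10)/(7 + g) = 5 + (7 + 2*g)/(7 + g))
(z(-15) - 24) - 6 = (7*(6 - 15)/(7 - 15) - 24) - 6 = (7*(-9)/(-8) - 24) - 6 = (7*(-⅛)*(-9) - 24) - 6 = (63/8 - 24) - 6 = -129/8 - 6 = -177/8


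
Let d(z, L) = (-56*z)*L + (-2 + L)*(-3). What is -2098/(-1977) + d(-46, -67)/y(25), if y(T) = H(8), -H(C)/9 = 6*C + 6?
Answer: 113941591/320274 ≈ 355.76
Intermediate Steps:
H(C) = -54 - 54*C (H(C) = -9*(6*C + 6) = -9*(6 + 6*C) = -54 - 54*C)
y(T) = -486 (y(T) = -54 - 54*8 = -54 - 432 = -486)
d(z, L) = 6 - 3*L - 56*L*z (d(z, L) = -56*L*z + (6 - 3*L) = 6 - 3*L - 56*L*z)
-2098/(-1977) + d(-46, -67)/y(25) = -2098/(-1977) + (6 - 3*(-67) - 56*(-67)*(-46))/(-486) = -2098*(-1/1977) + (6 + 201 - 172592)*(-1/486) = 2098/1977 - 172385*(-1/486) = 2098/1977 + 172385/486 = 113941591/320274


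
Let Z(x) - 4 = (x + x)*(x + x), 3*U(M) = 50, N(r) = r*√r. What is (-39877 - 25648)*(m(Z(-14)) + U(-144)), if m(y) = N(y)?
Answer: -3276250/3 - 103267400*√197 ≈ -1.4505e+9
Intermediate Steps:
N(r) = r^(3/2)
U(M) = 50/3 (U(M) = (⅓)*50 = 50/3)
Z(x) = 4 + 4*x² (Z(x) = 4 + (x + x)*(x + x) = 4 + (2*x)*(2*x) = 4 + 4*x²)
m(y) = y^(3/2)
(-39877 - 25648)*(m(Z(-14)) + U(-144)) = (-39877 - 25648)*((4 + 4*(-14)²)^(3/2) + 50/3) = -65525*((4 + 4*196)^(3/2) + 50/3) = -65525*((4 + 784)^(3/2) + 50/3) = -65525*(788^(3/2) + 50/3) = -65525*(1576*√197 + 50/3) = -65525*(50/3 + 1576*√197) = -3276250/3 - 103267400*√197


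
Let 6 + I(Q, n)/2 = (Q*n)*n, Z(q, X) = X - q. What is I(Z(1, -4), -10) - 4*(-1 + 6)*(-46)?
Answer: -92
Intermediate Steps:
I(Q, n) = -12 + 2*Q*n² (I(Q, n) = -12 + 2*((Q*n)*n) = -12 + 2*(Q*n²) = -12 + 2*Q*n²)
I(Z(1, -4), -10) - 4*(-1 + 6)*(-46) = (-12 + 2*(-4 - 1*1)*(-10)²) - 4*(-1 + 6)*(-46) = (-12 + 2*(-4 - 1)*100) - 4*5*(-46) = (-12 + 2*(-5)*100) - 20*(-46) = (-12 - 1000) + 920 = -1012 + 920 = -92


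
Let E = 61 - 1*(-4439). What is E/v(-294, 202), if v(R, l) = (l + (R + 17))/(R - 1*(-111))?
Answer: 10980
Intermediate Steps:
v(R, l) = (17 + R + l)/(111 + R) (v(R, l) = (l + (17 + R))/(R + 111) = (17 + R + l)/(111 + R))
E = 4500 (E = 61 + 4439 = 4500)
E/v(-294, 202) = 4500/(((17 - 294 + 202)/(111 - 294))) = 4500/((-75/(-183))) = 4500/((-1/183*(-75))) = 4500/(25/61) = 4500*(61/25) = 10980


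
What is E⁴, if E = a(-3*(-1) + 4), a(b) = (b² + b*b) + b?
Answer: 121550625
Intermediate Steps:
a(b) = b + 2*b² (a(b) = (b² + b²) + b = 2*b² + b = b + 2*b²)
E = 105 (E = (-3*(-1) + 4)*(1 + 2*(-3*(-1) + 4)) = (3 + 4)*(1 + 2*(3 + 4)) = 7*(1 + 2*7) = 7*(1 + 14) = 7*15 = 105)
E⁴ = 105⁴ = 121550625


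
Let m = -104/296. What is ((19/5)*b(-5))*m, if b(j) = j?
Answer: 247/37 ≈ 6.6757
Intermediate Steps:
m = -13/37 (m = -104*1/296 = -13/37 ≈ -0.35135)
((19/5)*b(-5))*m = ((19/5)*(-5))*(-13/37) = -19*(-13/37) = 247/37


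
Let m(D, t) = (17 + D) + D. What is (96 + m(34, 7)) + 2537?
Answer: 2718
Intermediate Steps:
m(D, t) = 17 + 2*D
(96 + m(34, 7)) + 2537 = (96 + (17 + 2*34)) + 2537 = (96 + (17 + 68)) + 2537 = (96 + 85) + 2537 = 181 + 2537 = 2718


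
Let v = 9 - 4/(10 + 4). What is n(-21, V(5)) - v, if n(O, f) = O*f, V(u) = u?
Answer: -796/7 ≈ -113.71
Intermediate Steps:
v = 61/7 (v = 9 - 4/14 = 9 + (1/14)*(-4) = 9 - 2/7 = 61/7 ≈ 8.7143)
n(-21, V(5)) - v = -21*5 - 1*61/7 = -105 - 61/7 = -796/7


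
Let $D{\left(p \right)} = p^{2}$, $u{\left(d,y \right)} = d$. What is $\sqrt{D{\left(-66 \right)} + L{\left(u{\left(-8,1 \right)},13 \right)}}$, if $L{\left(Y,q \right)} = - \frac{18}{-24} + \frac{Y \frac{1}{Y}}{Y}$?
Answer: $\frac{\sqrt{69706}}{4} \approx 66.005$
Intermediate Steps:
$L{\left(Y,q \right)} = \frac{3}{4} + \frac{1}{Y}$ ($L{\left(Y,q \right)} = \left(-18\right) \left(- \frac{1}{24}\right) + 1 \frac{1}{Y} = \frac{3}{4} + \frac{1}{Y}$)
$\sqrt{D{\left(-66 \right)} + L{\left(u{\left(-8,1 \right)},13 \right)}} = \sqrt{\left(-66\right)^{2} + \left(\frac{3}{4} + \frac{1}{-8}\right)} = \sqrt{4356 + \left(\frac{3}{4} - \frac{1}{8}\right)} = \sqrt{4356 + \frac{5}{8}} = \sqrt{\frac{34853}{8}} = \frac{\sqrt{69706}}{4}$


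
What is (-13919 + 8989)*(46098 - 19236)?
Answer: -132429660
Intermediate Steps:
(-13919 + 8989)*(46098 - 19236) = -4930*26862 = -132429660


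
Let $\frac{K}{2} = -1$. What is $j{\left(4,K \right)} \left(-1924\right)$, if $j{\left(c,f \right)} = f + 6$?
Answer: $-7696$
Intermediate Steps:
$K = -2$ ($K = 2 \left(-1\right) = -2$)
$j{\left(c,f \right)} = 6 + f$
$j{\left(4,K \right)} \left(-1924\right) = \left(6 - 2\right) \left(-1924\right) = 4 \left(-1924\right) = -7696$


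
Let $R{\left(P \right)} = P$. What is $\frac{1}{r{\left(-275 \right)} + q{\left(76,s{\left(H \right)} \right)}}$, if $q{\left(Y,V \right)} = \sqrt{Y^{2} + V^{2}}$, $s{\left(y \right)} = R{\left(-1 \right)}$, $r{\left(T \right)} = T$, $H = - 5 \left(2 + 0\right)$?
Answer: $- \frac{275}{69848} - \frac{\sqrt{5777}}{69848} \approx -0.0050253$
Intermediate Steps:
$H = -10$ ($H = \left(-5\right) 2 = -10$)
$s{\left(y \right)} = -1$
$q{\left(Y,V \right)} = \sqrt{V^{2} + Y^{2}}$
$\frac{1}{r{\left(-275 \right)} + q{\left(76,s{\left(H \right)} \right)}} = \frac{1}{-275 + \sqrt{\left(-1\right)^{2} + 76^{2}}} = \frac{1}{-275 + \sqrt{1 + 5776}} = \frac{1}{-275 + \sqrt{5777}}$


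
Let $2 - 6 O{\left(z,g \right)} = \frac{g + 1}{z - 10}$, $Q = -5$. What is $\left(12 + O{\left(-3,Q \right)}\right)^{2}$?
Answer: $\frac{229441}{1521} \approx 150.85$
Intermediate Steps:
$O{\left(z,g \right)} = \frac{1}{3} - \frac{1 + g}{6 \left(-10 + z\right)}$ ($O{\left(z,g \right)} = \frac{1}{3} - \frac{\left(g + 1\right) \frac{1}{z - 10}}{6} = \frac{1}{3} - \frac{\left(1 + g\right) \frac{1}{-10 + z}}{6} = \frac{1}{3} - \frac{\frac{1}{-10 + z} \left(1 + g\right)}{6} = \frac{1}{3} - \frac{1 + g}{6 \left(-10 + z\right)}$)
$\left(12 + O{\left(-3,Q \right)}\right)^{2} = \left(12 + \frac{-21 - -5 + 2 \left(-3\right)}{6 \left(-10 - 3\right)}\right)^{2} = \left(12 + \frac{-21 + 5 - 6}{6 \left(-13\right)}\right)^{2} = \left(12 + \frac{1}{6} \left(- \frac{1}{13}\right) \left(-22\right)\right)^{2} = \left(12 + \frac{11}{39}\right)^{2} = \left(\frac{479}{39}\right)^{2} = \frac{229441}{1521}$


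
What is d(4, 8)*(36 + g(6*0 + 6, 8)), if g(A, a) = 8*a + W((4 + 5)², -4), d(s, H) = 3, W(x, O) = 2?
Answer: 306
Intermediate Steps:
g(A, a) = 2 + 8*a (g(A, a) = 8*a + 2 = 2 + 8*a)
d(4, 8)*(36 + g(6*0 + 6, 8)) = 3*(36 + (2 + 8*8)) = 3*(36 + (2 + 64)) = 3*(36 + 66) = 3*102 = 306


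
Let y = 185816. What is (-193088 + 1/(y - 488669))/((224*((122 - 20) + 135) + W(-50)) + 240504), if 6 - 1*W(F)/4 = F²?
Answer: -58477280065/85893956448 ≈ -0.68081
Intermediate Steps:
W(F) = 24 - 4*F²
(-193088 + 1/(y - 488669))/((224*((122 - 20) + 135) + W(-50)) + 240504) = (-193088 + 1/(185816 - 488669))/((224*((122 - 20) + 135) + (24 - 4*(-50)²)) + 240504) = (-193088 + 1/(-302853))/((224*(102 + 135) + (24 - 4*2500)) + 240504) = (-193088 - 1/302853)/((224*237 + (24 - 10000)) + 240504) = -58477280065/(302853*((53088 - 9976) + 240504)) = -58477280065/(302853*(43112 + 240504)) = -58477280065/302853/283616 = -58477280065/302853*1/283616 = -58477280065/85893956448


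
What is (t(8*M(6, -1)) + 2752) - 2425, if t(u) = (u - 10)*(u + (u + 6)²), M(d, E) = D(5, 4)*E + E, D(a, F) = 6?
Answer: -160977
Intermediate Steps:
M(d, E) = 7*E (M(d, E) = 6*E + E = 7*E)
t(u) = (-10 + u)*(u + (6 + u)²)
(t(8*M(6, -1)) + 2752) - 2425 = ((-360 + (8*(7*(-1)))³ - 752*7*(-1) + 3*(8*(7*(-1)))²) + 2752) - 2425 = ((-360 + (8*(-7))³ - 752*(-7) + 3*(8*(-7))²) + 2752) - 2425 = ((-360 + (-56)³ - 94*(-56) + 3*(-56)²) + 2752) - 2425 = ((-360 - 175616 + 5264 + 3*3136) + 2752) - 2425 = ((-360 - 175616 + 5264 + 9408) + 2752) - 2425 = (-161304 + 2752) - 2425 = -158552 - 2425 = -160977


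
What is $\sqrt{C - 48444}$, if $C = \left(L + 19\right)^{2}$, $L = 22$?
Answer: $i \sqrt{46763} \approx 216.25 i$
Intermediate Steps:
$C = 1681$ ($C = \left(22 + 19\right)^{2} = 41^{2} = 1681$)
$\sqrt{C - 48444} = \sqrt{1681 - 48444} = \sqrt{-46763} = i \sqrt{46763}$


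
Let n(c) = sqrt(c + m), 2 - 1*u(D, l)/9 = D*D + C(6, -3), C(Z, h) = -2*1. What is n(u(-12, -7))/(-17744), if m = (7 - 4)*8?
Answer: -I*sqrt(309)/8872 ≈ -0.0019813*I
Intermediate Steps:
m = 24 (m = 3*8 = 24)
C(Z, h) = -2
u(D, l) = 36 - 9*D**2 (u(D, l) = 18 - 9*(D*D - 2) = 18 - 9*(D**2 - 2) = 18 - 9*(-2 + D**2) = 18 + (18 - 9*D**2) = 36 - 9*D**2)
n(c) = sqrt(24 + c) (n(c) = sqrt(c + 24) = sqrt(24 + c))
n(u(-12, -7))/(-17744) = sqrt(24 + (36 - 9*(-12)**2))/(-17744) = sqrt(24 + (36 - 9*144))*(-1/17744) = sqrt(24 + (36 - 1296))*(-1/17744) = sqrt(24 - 1260)*(-1/17744) = sqrt(-1236)*(-1/17744) = (2*I*sqrt(309))*(-1/17744) = -I*sqrt(309)/8872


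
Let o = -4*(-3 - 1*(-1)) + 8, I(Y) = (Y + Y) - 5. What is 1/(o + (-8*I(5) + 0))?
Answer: -1/24 ≈ -0.041667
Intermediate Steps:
I(Y) = -5 + 2*Y (I(Y) = 2*Y - 5 = -5 + 2*Y)
o = 16 (o = -4*(-3 + 1) + 8 = -4*(-2) + 8 = 8 + 8 = 16)
1/(o + (-8*I(5) + 0)) = 1/(16 + (-8*(-5 + 2*5) + 0)) = 1/(16 + (-8*(-5 + 10) + 0)) = 1/(16 + (-8*5 + 0)) = 1/(16 + (-40 + 0)) = 1/(16 - 40) = 1/(-24) = -1/24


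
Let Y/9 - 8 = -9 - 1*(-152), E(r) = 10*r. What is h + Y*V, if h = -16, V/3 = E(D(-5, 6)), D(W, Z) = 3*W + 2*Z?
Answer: -122326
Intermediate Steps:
D(W, Z) = 2*Z + 3*W
Y = 1359 (Y = 72 + 9*(-9 - 1*(-152)) = 72 + 9*(-9 + 152) = 72 + 9*143 = 72 + 1287 = 1359)
V = -90 (V = 3*(10*(2*6 + 3*(-5))) = 3*(10*(12 - 15)) = 3*(10*(-3)) = 3*(-30) = -90)
h + Y*V = -16 + 1359*(-90) = -16 - 122310 = -122326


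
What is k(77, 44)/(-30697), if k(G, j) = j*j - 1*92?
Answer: -1844/30697 ≈ -0.060071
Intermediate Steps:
k(G, j) = -92 + j² (k(G, j) = j² - 92 = -92 + j²)
k(77, 44)/(-30697) = (-92 + 44²)/(-30697) = (-92 + 1936)*(-1/30697) = 1844*(-1/30697) = -1844/30697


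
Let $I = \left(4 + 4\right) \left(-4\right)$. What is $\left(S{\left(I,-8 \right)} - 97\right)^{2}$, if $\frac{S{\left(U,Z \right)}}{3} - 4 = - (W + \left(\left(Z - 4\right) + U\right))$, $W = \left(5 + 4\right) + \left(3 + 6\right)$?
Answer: $49$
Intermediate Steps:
$W = 18$ ($W = 9 + 9 = 18$)
$I = -32$ ($I = 8 \left(-4\right) = -32$)
$S{\left(U,Z \right)} = -30 - 3 U - 3 Z$ ($S{\left(U,Z \right)} = 12 + 3 \left(- (18 + \left(\left(Z - 4\right) + U\right))\right) = 12 + 3 \left(- (18 + \left(\left(-4 + Z\right) + U\right))\right) = 12 + 3 \left(- (18 + \left(-4 + U + Z\right))\right) = 12 + 3 \left(- (14 + U + Z)\right) = 12 + 3 \left(-14 - U - Z\right) = 12 - \left(42 + 3 U + 3 Z\right) = -30 - 3 U - 3 Z$)
$\left(S{\left(I,-8 \right)} - 97\right)^{2} = \left(\left(-30 - -96 - -24\right) - 97\right)^{2} = \left(\left(-30 + 96 + 24\right) - 97\right)^{2} = \left(90 - 97\right)^{2} = \left(-7\right)^{2} = 49$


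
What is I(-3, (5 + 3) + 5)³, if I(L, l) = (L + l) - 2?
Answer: 512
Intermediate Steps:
I(L, l) = -2 + L + l
I(-3, (5 + 3) + 5)³ = (-2 - 3 + ((5 + 3) + 5))³ = (-2 - 3 + (8 + 5))³ = (-2 - 3 + 13)³ = 8³ = 512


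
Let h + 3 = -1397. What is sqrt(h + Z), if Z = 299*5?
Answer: sqrt(95) ≈ 9.7468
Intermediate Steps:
h = -1400 (h = -3 - 1397 = -1400)
Z = 1495
sqrt(h + Z) = sqrt(-1400 + 1495) = sqrt(95)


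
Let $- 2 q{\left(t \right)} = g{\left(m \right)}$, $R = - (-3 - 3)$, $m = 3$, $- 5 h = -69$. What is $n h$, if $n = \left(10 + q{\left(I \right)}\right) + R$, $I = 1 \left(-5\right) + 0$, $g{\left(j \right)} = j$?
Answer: $\frac{2001}{10} \approx 200.1$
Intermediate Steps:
$h = \frac{69}{5}$ ($h = \left(- \frac{1}{5}\right) \left(-69\right) = \frac{69}{5} \approx 13.8$)
$I = -5$ ($I = -5 + 0 = -5$)
$R = 6$ ($R = \left(-1\right) \left(-6\right) = 6$)
$q{\left(t \right)} = - \frac{3}{2}$ ($q{\left(t \right)} = \left(- \frac{1}{2}\right) 3 = - \frac{3}{2}$)
$n = \frac{29}{2}$ ($n = \left(10 - \frac{3}{2}\right) + 6 = \frac{17}{2} + 6 = \frac{29}{2} \approx 14.5$)
$n h = \frac{29}{2} \cdot \frac{69}{5} = \frac{2001}{10}$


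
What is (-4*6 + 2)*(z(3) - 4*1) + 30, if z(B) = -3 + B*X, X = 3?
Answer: -14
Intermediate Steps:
z(B) = -3 + 3*B (z(B) = -3 + B*3 = -3 + 3*B)
(-4*6 + 2)*(z(3) - 4*1) + 30 = (-4*6 + 2)*((-3 + 3*3) - 4*1) + 30 = (-24 + 2)*((-3 + 9) - 4) + 30 = -22*(6 - 4) + 30 = -22*2 + 30 = -44 + 30 = -14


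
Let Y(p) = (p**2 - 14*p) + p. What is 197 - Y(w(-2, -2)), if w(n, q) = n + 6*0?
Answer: 167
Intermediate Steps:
w(n, q) = n (w(n, q) = n + 0 = n)
Y(p) = p**2 - 13*p
197 - Y(w(-2, -2)) = 197 - (-2)*(-13 - 2) = 197 - (-2)*(-15) = 197 - 1*30 = 197 - 30 = 167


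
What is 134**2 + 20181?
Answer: 38137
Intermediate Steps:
134**2 + 20181 = 17956 + 20181 = 38137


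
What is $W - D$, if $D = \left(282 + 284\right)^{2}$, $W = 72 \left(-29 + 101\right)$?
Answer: $-315172$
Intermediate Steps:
$W = 5184$ ($W = 72 \cdot 72 = 5184$)
$D = 320356$ ($D = 566^{2} = 320356$)
$W - D = 5184 - 320356 = -315172$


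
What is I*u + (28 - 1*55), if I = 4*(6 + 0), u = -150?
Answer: -3627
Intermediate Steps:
I = 24 (I = 4*6 = 24)
I*u + (28 - 1*55) = 24*(-150) + (28 - 1*55) = -3600 + (28 - 55) = -3600 - 27 = -3627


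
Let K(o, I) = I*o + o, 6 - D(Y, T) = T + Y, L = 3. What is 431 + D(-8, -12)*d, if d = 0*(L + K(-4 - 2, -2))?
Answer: 431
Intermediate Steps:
D(Y, T) = 6 - T - Y (D(Y, T) = 6 - (T + Y) = 6 + (-T - Y) = 6 - T - Y)
K(o, I) = o + I*o
d = 0 (d = 0*(3 + (-4 - 2)*(1 - 2)) = 0*(3 - 6*(-1)) = 0*(3 + 6) = 0*9 = 0)
431 + D(-8, -12)*d = 431 + (6 - 1*(-12) - 1*(-8))*0 = 431 + (6 + 12 + 8)*0 = 431 + 26*0 = 431 + 0 = 431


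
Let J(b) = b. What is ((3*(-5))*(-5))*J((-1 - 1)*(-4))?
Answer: 600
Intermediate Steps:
((3*(-5))*(-5))*J((-1 - 1)*(-4)) = ((3*(-5))*(-5))*((-1 - 1)*(-4)) = (-15*(-5))*(-2*(-4)) = 75*8 = 600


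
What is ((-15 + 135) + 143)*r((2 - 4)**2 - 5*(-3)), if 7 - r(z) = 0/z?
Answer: 1841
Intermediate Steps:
r(z) = 7 (r(z) = 7 - 0/z = 7 - 1*0 = 7 + 0 = 7)
((-15 + 135) + 143)*r((2 - 4)**2 - 5*(-3)) = ((-15 + 135) + 143)*7 = (120 + 143)*7 = 263*7 = 1841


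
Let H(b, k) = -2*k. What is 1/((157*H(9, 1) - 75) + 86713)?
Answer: 1/86324 ≈ 1.1584e-5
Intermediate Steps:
1/((157*H(9, 1) - 75) + 86713) = 1/((157*(-2*1) - 75) + 86713) = 1/((157*(-2) - 75) + 86713) = 1/((-314 - 75) + 86713) = 1/(-389 + 86713) = 1/86324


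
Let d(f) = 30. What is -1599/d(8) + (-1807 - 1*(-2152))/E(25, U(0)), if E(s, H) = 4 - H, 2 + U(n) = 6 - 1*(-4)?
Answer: -2791/20 ≈ -139.55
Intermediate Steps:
U(n) = 8 (U(n) = -2 + (6 - 1*(-4)) = -2 + (6 + 4) = -2 + 10 = 8)
-1599/d(8) + (-1807 - 1*(-2152))/E(25, U(0)) = -1599/30 + (-1807 - 1*(-2152))/(4 - 1*8) = -1599*1/30 + (-1807 + 2152)/(4 - 8) = -533/10 + 345/(-4) = -533/10 + 345*(-¼) = -533/10 - 345/4 = -2791/20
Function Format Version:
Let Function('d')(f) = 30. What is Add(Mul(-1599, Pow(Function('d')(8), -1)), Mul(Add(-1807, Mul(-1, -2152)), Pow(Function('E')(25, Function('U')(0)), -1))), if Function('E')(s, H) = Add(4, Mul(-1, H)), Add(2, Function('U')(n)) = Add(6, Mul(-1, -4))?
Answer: Rational(-2791, 20) ≈ -139.55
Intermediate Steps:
Function('U')(n) = 8 (Function('U')(n) = Add(-2, Add(6, Mul(-1, -4))) = Add(-2, Add(6, 4)) = Add(-2, 10) = 8)
Add(Mul(-1599, Pow(Function('d')(8), -1)), Mul(Add(-1807, Mul(-1, -2152)), Pow(Function('E')(25, Function('U')(0)), -1))) = Add(Mul(-1599, Pow(30, -1)), Mul(Add(-1807, Mul(-1, -2152)), Pow(Add(4, Mul(-1, 8)), -1))) = Add(Mul(-1599, Rational(1, 30)), Mul(Add(-1807, 2152), Pow(Add(4, -8), -1))) = Add(Rational(-533, 10), Mul(345, Pow(-4, -1))) = Add(Rational(-533, 10), Mul(345, Rational(-1, 4))) = Add(Rational(-533, 10), Rational(-345, 4)) = Rational(-2791, 20)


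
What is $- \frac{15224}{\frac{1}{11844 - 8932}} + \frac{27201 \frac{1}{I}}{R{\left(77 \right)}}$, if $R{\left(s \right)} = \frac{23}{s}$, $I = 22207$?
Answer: $- \frac{22643201656691}{510761} \approx -4.4332 \cdot 10^{7}$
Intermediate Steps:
$- \frac{15224}{\frac{1}{11844 - 8932}} + \frac{27201 \frac{1}{I}}{R{\left(77 \right)}} = - \frac{15224}{\frac{1}{11844 - 8932}} + \frac{27201 \cdot \frac{1}{22207}}{23 \cdot \frac{1}{77}} = - \frac{15224}{\frac{1}{2912}} + \frac{27201 \cdot \frac{1}{22207}}{23 \cdot \frac{1}{77}} = - 15224 \frac{1}{\frac{1}{2912}} + \frac{27201}{22207 \cdot \frac{23}{77}} = \left(-15224\right) 2912 + \frac{27201}{22207} \cdot \frac{77}{23} = -44332288 + \frac{2094477}{510761} = - \frac{22643201656691}{510761}$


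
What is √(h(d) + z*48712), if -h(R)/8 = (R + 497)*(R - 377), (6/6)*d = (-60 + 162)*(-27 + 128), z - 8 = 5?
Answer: 12*I*√5950051 ≈ 29271.0*I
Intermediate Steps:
z = 13 (z = 8 + 5 = 13)
d = 10302 (d = (-60 + 162)*(-27 + 128) = 102*101 = 10302)
h(R) = -8*(-377 + R)*(497 + R) (h(R) = -8*(R + 497)*(R - 377) = -8*(497 + R)*(-377 + R) = -8*(-377 + R)*(497 + R))
√(h(d) + z*48712) = √((1498952 - 960*10302 - 8*10302²) + 13*48712) = √((1498952 - 9889920 - 8*106131204) + 633256) = √((1498952 - 9889920 - 849049632) + 633256) = √(-857440600 + 633256) = √(-856807344) = 12*I*√5950051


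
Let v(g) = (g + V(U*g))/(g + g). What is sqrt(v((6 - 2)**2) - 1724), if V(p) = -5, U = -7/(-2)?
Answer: I*sqrt(110314)/8 ≈ 41.517*I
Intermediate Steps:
U = 7/2 (U = -7*(-1/2) = 7/2 ≈ 3.5000)
v(g) = (-5 + g)/(2*g) (v(g) = (g - 5)/(g + g) = (-5 + g)/((2*g)) = (-5 + g)*(1/(2*g)) = (-5 + g)/(2*g))
sqrt(v((6 - 2)**2) - 1724) = sqrt((-5 + (6 - 2)**2)/(2*((6 - 2)**2)) - 1724) = sqrt((-5 + 4**2)/(2*(4**2)) - 1724) = sqrt((1/2)*(-5 + 16)/16 - 1724) = sqrt((1/2)*(1/16)*11 - 1724) = sqrt(11/32 - 1724) = sqrt(-55157/32) = I*sqrt(110314)/8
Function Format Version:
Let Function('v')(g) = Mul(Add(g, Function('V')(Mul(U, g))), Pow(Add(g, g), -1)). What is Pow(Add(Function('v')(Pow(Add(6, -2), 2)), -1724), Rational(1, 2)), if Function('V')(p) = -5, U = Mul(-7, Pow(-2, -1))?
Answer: Mul(Rational(1, 8), I, Pow(110314, Rational(1, 2))) ≈ Mul(41.517, I)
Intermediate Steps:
U = Rational(7, 2) (U = Mul(-7, Rational(-1, 2)) = Rational(7, 2) ≈ 3.5000)
Function('v')(g) = Mul(Rational(1, 2), Pow(g, -1), Add(-5, g)) (Function('v')(g) = Mul(Add(g, -5), Pow(Add(g, g), -1)) = Mul(Add(-5, g), Pow(Mul(2, g), -1)) = Mul(Add(-5, g), Mul(Rational(1, 2), Pow(g, -1))) = Mul(Rational(1, 2), Pow(g, -1), Add(-5, g)))
Pow(Add(Function('v')(Pow(Add(6, -2), 2)), -1724), Rational(1, 2)) = Pow(Add(Mul(Rational(1, 2), Pow(Pow(Add(6, -2), 2), -1), Add(-5, Pow(Add(6, -2), 2))), -1724), Rational(1, 2)) = Pow(Add(Mul(Rational(1, 2), Pow(Pow(4, 2), -1), Add(-5, Pow(4, 2))), -1724), Rational(1, 2)) = Pow(Add(Mul(Rational(1, 2), Pow(16, -1), Add(-5, 16)), -1724), Rational(1, 2)) = Pow(Add(Mul(Rational(1, 2), Rational(1, 16), 11), -1724), Rational(1, 2)) = Pow(Add(Rational(11, 32), -1724), Rational(1, 2)) = Pow(Rational(-55157, 32), Rational(1, 2)) = Mul(Rational(1, 8), I, Pow(110314, Rational(1, 2)))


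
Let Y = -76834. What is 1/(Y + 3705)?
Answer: -1/73129 ≈ -1.3674e-5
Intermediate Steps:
1/(Y + 3705) = 1/(-76834 + 3705) = 1/(-73129) = -1/73129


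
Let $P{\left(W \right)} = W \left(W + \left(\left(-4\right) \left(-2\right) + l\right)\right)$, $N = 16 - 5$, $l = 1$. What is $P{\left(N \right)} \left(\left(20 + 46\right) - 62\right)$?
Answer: $880$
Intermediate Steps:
$N = 11$ ($N = 16 - 5 = 11$)
$P{\left(W \right)} = W \left(9 + W\right)$ ($P{\left(W \right)} = W \left(W + \left(\left(-4\right) \left(-2\right) + 1\right)\right) = W \left(W + \left(8 + 1\right)\right) = W \left(W + 9\right) = W \left(9 + W\right)$)
$P{\left(N \right)} \left(\left(20 + 46\right) - 62\right) = 11 \left(9 + 11\right) \left(\left(20 + 46\right) - 62\right) = 11 \cdot 20 \left(66 - 62\right) = 220 \cdot 4 = 880$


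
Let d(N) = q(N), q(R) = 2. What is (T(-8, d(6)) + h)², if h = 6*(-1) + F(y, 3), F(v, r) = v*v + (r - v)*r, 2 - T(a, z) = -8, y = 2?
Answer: 121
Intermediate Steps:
d(N) = 2
T(a, z) = 10 (T(a, z) = 2 - 1*(-8) = 2 + 8 = 10)
F(v, r) = v² + r*(r - v)
h = 1 (h = 6*(-1) + (3² + 2² - 1*3*2) = -6 + (9 + 4 - 6) = -6 + 7 = 1)
(T(-8, d(6)) + h)² = (10 + 1)² = 11² = 121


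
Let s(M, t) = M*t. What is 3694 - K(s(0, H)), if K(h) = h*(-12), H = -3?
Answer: 3694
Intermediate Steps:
K(h) = -12*h
3694 - K(s(0, H)) = 3694 - (-12)*0*(-3) = 3694 - (-12)*0 = 3694 - 1*0 = 3694 + 0 = 3694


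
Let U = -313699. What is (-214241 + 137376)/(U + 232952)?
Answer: 76865/80747 ≈ 0.95192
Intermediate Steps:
(-214241 + 137376)/(U + 232952) = (-214241 + 137376)/(-313699 + 232952) = -76865/(-80747) = -76865*(-1/80747) = 76865/80747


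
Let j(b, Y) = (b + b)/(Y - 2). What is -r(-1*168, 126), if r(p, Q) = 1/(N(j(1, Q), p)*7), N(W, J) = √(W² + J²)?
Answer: -62*√108493057/759451399 ≈ -0.00085034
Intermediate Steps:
j(b, Y) = 2*b/(-2 + Y) (j(b, Y) = (2*b)/(-2 + Y) = 2*b/(-2 + Y))
N(W, J) = √(J² + W²)
r(p, Q) = 1/(7*√(p² + 4/(-2 + Q)²)) (r(p, Q) = 1/(√(p² + (2*1/(-2 + Q))²)*7) = 1/(√(p² + (2/(-2 + Q))²)*7) = 1/(√(p² + 4/(-2 + Q)²)*7) = 1/(7*√(p² + 4/(-2 + Q)²)))
-r(-1*168, 126) = -1/(7*√((-1*168)² + 4/(-2 + 126)²)) = -1/(7*√((-168)² + 4/124²)) = -1/(7*√(28224 + 4*(1/15376))) = -1/(7*√(28224 + 1/3844)) = -1/(7*√(108493057/3844)) = -62*√108493057/108493057/7 = -62*√108493057/759451399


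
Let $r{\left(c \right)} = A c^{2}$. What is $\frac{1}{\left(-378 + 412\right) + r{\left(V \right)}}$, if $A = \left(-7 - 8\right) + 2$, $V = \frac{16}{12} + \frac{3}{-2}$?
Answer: $\frac{36}{1211} \approx 0.029727$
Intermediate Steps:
$V = - \frac{1}{6}$ ($V = 16 \cdot \frac{1}{12} + 3 \left(- \frac{1}{2}\right) = \frac{4}{3} - \frac{3}{2} = - \frac{1}{6} \approx -0.16667$)
$A = -13$ ($A = -15 + 2 = -13$)
$r{\left(c \right)} = - 13 c^{2}$
$\frac{1}{\left(-378 + 412\right) + r{\left(V \right)}} = \frac{1}{\left(-378 + 412\right) - 13 \left(- \frac{1}{6}\right)^{2}} = \frac{1}{34 - \frac{13}{36}} = \frac{1}{\frac{1211}{36}} = \frac{36}{1211}$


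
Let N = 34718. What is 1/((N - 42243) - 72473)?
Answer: -1/79998 ≈ -1.2500e-5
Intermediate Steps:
1/((N - 42243) - 72473) = 1/((34718 - 42243) - 72473) = 1/(-7525 - 72473) = 1/(-79998) = -1/79998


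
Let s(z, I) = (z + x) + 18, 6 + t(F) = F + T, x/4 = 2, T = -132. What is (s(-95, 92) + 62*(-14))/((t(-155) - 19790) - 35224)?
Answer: 937/55307 ≈ 0.016942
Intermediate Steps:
x = 8 (x = 4*2 = 8)
t(F) = -138 + F (t(F) = -6 + (F - 132) = -6 + (-132 + F) = -138 + F)
s(z, I) = 26 + z (s(z, I) = (z + 8) + 18 = (8 + z) + 18 = 26 + z)
(s(-95, 92) + 62*(-14))/((t(-155) - 19790) - 35224) = ((26 - 95) + 62*(-14))/(((-138 - 155) - 19790) - 35224) = (-69 - 868)/((-293 - 19790) - 35224) = -937/(-20083 - 35224) = -937/(-55307) = -937*(-1/55307) = 937/55307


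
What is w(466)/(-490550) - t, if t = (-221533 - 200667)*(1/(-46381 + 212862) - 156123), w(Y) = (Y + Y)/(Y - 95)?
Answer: -20378907907684141087554/309168892225 ≈ -6.5915e+10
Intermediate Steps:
w(Y) = 2*Y/(-95 + Y) (w(Y) = (2*Y)/(-95 + Y) = 2*Y/(-95 + Y))
t = 10973616856996400/166481 (t = -422200*(1/166481 - 156123) = -422200*(-25991513162/166481) = 10973616856996400/166481 ≈ 6.5915e+10)
w(466)/(-490550) - t = (2*466/(-95 + 466))/(-490550) - 1*10973616856996400/166481 = (2*466/371)*(-1/490550) - 10973616856996400/166481 = (2*466*(1/371))*(-1/490550) - 10973616856996400/166481 = (932/371)*(-1/490550) - 10973616856996400/166481 = -466/90997025 - 10973616856996400/166481 = -20378907907684141087554/309168892225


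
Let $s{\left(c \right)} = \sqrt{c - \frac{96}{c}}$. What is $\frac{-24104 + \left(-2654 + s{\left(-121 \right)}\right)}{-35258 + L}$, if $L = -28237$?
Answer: $\frac{1574}{3735} - \frac{i \sqrt{14545}}{698445} \approx 0.42142 - 0.00017267 i$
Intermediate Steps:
$\frac{-24104 + \left(-2654 + s{\left(-121 \right)}\right)}{-35258 + L} = \frac{-24104 - \left(2654 - \sqrt{-121 - \frac{96}{-121}}\right)}{-35258 - 28237} = \frac{-24104 - \left(2654 - \sqrt{-121 - - \frac{96}{121}}\right)}{-63495} = \left(-24104 - \left(2654 - \sqrt{-121 + \frac{96}{121}}\right)\right) \left(- \frac{1}{63495}\right) = \left(-24104 - \left(2654 - \sqrt{- \frac{14545}{121}}\right)\right) \left(- \frac{1}{63495}\right) = \left(-24104 - \left(2654 - \frac{i \sqrt{14545}}{11}\right)\right) \left(- \frac{1}{63495}\right) = \left(-26758 + \frac{i \sqrt{14545}}{11}\right) \left(- \frac{1}{63495}\right) = \frac{1574}{3735} - \frac{i \sqrt{14545}}{698445}$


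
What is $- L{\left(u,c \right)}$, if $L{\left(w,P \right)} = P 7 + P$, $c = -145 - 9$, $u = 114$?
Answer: $1232$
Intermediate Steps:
$c = -154$ ($c = -145 - 9 = -154$)
$L{\left(w,P \right)} = 8 P$ ($L{\left(w,P \right)} = 7 P + P = 8 P$)
$- L{\left(u,c \right)} = - 8 \left(-154\right) = \left(-1\right) \left(-1232\right) = 1232$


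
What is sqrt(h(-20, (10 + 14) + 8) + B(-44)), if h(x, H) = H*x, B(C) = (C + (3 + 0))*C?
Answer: 2*sqrt(291) ≈ 34.117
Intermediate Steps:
B(C) = C*(3 + C) (B(C) = (C + 3)*C = (3 + C)*C = C*(3 + C))
sqrt(h(-20, (10 + 14) + 8) + B(-44)) = sqrt(((10 + 14) + 8)*(-20) - 44*(3 - 44)) = sqrt((24 + 8)*(-20) - 44*(-41)) = sqrt(32*(-20) + 1804) = sqrt(-640 + 1804) = sqrt(1164) = 2*sqrt(291)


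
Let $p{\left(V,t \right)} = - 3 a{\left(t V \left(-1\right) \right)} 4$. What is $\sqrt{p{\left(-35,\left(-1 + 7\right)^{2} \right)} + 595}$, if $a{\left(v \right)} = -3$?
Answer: $\sqrt{631} \approx 25.12$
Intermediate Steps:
$p{\left(V,t \right)} = 36$ ($p{\left(V,t \right)} = \left(-3\right) \left(-3\right) 4 = 9 \cdot 4 = 36$)
$\sqrt{p{\left(-35,\left(-1 + 7\right)^{2} \right)} + 595} = \sqrt{36 + 595} = \sqrt{631}$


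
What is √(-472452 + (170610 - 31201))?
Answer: I*√333043 ≈ 577.1*I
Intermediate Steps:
√(-472452 + (170610 - 31201)) = √(-472452 + 139409) = √(-333043) = I*√333043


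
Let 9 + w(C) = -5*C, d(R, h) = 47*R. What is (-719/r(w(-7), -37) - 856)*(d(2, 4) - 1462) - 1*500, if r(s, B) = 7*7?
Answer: 58338484/49 ≈ 1.1906e+6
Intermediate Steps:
w(C) = -9 - 5*C
r(s, B) = 49
(-719/r(w(-7), -37) - 856)*(d(2, 4) - 1462) - 1*500 = (-719/49 - 856)*(47*2 - 1462) - 1*500 = (-719*1/49 - 856)*(94 - 1462) - 500 = (-719/49 - 856)*(-1368) - 500 = -42663/49*(-1368) - 500 = 58362984/49 - 500 = 58338484/49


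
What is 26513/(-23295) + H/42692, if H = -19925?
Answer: -1596045871/994510140 ≈ -1.6049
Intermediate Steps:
26513/(-23295) + H/42692 = 26513/(-23295) - 19925/42692 = 26513*(-1/23295) - 19925*1/42692 = -26513/23295 - 19925/42692 = -1596045871/994510140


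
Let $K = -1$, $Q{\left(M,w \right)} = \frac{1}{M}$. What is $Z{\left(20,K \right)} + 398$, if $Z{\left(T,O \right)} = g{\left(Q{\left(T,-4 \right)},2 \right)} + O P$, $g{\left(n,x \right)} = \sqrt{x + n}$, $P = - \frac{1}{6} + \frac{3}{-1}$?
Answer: $\frac{2407}{6} + \frac{\sqrt{205}}{10} \approx 402.6$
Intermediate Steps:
$P = - \frac{19}{6}$ ($P = \left(-1\right) \frac{1}{6} + 3 \left(-1\right) = - \frac{1}{6} - 3 = - \frac{19}{6} \approx -3.1667$)
$g{\left(n,x \right)} = \sqrt{n + x}$
$Z{\left(T,O \right)} = \sqrt{2 + \frac{1}{T}} - \frac{19 O}{6}$ ($Z{\left(T,O \right)} = \sqrt{\frac{1}{T} + 2} + O \left(- \frac{19}{6}\right) = \sqrt{2 + \frac{1}{T}} - \frac{19 O}{6}$)
$Z{\left(20,K \right)} + 398 = \left(\sqrt{2 + \frac{1}{20}} - - \frac{19}{6}\right) + 398 = \left(\sqrt{2 + \frac{1}{20}} + \frac{19}{6}\right) + 398 = \left(\sqrt{\frac{41}{20}} + \frac{19}{6}\right) + 398 = \left(\frac{\sqrt{205}}{10} + \frac{19}{6}\right) + 398 = \left(\frac{19}{6} + \frac{\sqrt{205}}{10}\right) + 398 = \frac{2407}{6} + \frac{\sqrt{205}}{10}$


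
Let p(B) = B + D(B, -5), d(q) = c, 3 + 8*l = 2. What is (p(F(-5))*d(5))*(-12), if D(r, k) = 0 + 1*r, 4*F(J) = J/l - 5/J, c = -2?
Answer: 492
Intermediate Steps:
l = -⅛ (l = -3/8 + (⅛)*2 = -3/8 + ¼ = -⅛ ≈ -0.12500)
d(q) = -2
F(J) = -2*J - 5/(4*J) (F(J) = (J/(-⅛) - 5/J)/4 = (J*(-8) - 5/J)/4 = (-8*J - 5/J)/4 = -2*J - 5/(4*J))
D(r, k) = r (D(r, k) = 0 + r = r)
p(B) = 2*B (p(B) = B + B = 2*B)
(p(F(-5))*d(5))*(-12) = ((2*(-2*(-5) - 5/4/(-5)))*(-2))*(-12) = ((2*(10 - 5/4*(-⅕)))*(-2))*(-12) = ((2*(10 + ¼))*(-2))*(-12) = ((2*(41/4))*(-2))*(-12) = ((41/2)*(-2))*(-12) = -41*(-12) = 492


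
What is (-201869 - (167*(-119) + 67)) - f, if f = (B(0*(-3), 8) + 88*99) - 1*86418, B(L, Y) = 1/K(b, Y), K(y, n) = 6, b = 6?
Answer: -626143/6 ≈ -1.0436e+5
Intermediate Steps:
B(L, Y) = 1/6
f = -466235/6 (f = (1/6 + 88*99) - 1*86418 = (1/6 + 8712) - 86418 = 52273/6 - 86418 = -466235/6 ≈ -77706.)
(-201869 - (167*(-119) + 67)) - f = (-201869 - (167*(-119) + 67)) - 1*(-466235/6) = (-201869 - (-19873 + 67)) + 466235/6 = (-201869 - 1*(-19806)) + 466235/6 = (-201869 + 19806) + 466235/6 = -182063 + 466235/6 = -626143/6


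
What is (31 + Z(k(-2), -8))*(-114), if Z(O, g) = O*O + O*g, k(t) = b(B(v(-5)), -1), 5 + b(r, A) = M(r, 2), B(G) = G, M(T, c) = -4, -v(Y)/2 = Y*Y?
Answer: -20976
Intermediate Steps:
v(Y) = -2*Y² (v(Y) = -2*Y*Y = -2*Y²)
b(r, A) = -9 (b(r, A) = -5 - 4 = -9)
k(t) = -9
Z(O, g) = O² + O*g
(31 + Z(k(-2), -8))*(-114) = (31 - 9*(-9 - 8))*(-114) = (31 - 9*(-17))*(-114) = (31 + 153)*(-114) = 184*(-114) = -20976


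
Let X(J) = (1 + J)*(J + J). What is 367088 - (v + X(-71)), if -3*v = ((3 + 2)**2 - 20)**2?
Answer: 1071469/3 ≈ 3.5716e+5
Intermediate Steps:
X(J) = 2*J*(1 + J) (X(J) = (1 + J)*(2*J) = 2*J*(1 + J))
v = -25/3 (v = -((3 + 2)**2 - 20)**2/3 = -(5**2 - 20)**2/3 = -(25 - 20)**2/3 = -1/3*5**2 = -1/3*25 = -25/3 ≈ -8.3333)
367088 - (v + X(-71)) = 367088 - (-25/3 + 2*(-71)*(1 - 71)) = 367088 - (-25/3 + 2*(-71)*(-70)) = 367088 - (-25/3 + 9940) = 367088 - 1*29795/3 = 367088 - 29795/3 = 1071469/3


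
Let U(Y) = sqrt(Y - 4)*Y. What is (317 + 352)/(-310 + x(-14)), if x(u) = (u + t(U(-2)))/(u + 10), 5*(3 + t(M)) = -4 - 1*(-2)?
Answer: -13380/6113 ≈ -2.1888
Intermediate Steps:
U(Y) = Y*sqrt(-4 + Y) (U(Y) = sqrt(-4 + Y)*Y = Y*sqrt(-4 + Y))
t(M) = -17/5 (t(M) = -3 + (-4 - 1*(-2))/5 = -3 + (-4 + 2)/5 = -3 + (1/5)*(-2) = -3 - 2/5 = -17/5)
x(u) = (-17/5 + u)/(10 + u) (x(u) = (u - 17/5)/(u + 10) = (-17/5 + u)/(10 + u))
(317 + 352)/(-310 + x(-14)) = (317 + 352)/(-310 + (-17/5 - 14)/(10 - 14)) = 669/(-310 - 87/5/(-4)) = 669/(-310 - 1/4*(-87/5)) = 669/(-310 + 87/20) = 669/(-6113/20) = 669*(-20/6113) = -13380/6113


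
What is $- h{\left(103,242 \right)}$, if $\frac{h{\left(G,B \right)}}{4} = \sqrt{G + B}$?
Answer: $- 4 \sqrt{345} \approx -74.297$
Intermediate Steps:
$h{\left(G,B \right)} = 4 \sqrt{B + G}$ ($h{\left(G,B \right)} = 4 \sqrt{G + B} = 4 \sqrt{B + G}$)
$- h{\left(103,242 \right)} = - 4 \sqrt{242 + 103} = - 4 \sqrt{345}$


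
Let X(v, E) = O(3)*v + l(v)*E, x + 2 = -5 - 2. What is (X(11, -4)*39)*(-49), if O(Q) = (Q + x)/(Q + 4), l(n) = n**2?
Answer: 942942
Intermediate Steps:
x = -9 (x = -2 + (-5 - 2) = -2 - 7 = -9)
O(Q) = (-9 + Q)/(4 + Q) (O(Q) = (Q - 9)/(Q + 4) = (-9 + Q)/(4 + Q))
X(v, E) = -6*v/7 + E*v**2 (X(v, E) = ((-9 + 3)/(4 + 3))*v + v**2*E = (-6/7)*v + E*v**2 = ((1/7)*(-6))*v + E*v**2 = -6*v/7 + E*v**2)
(X(11, -4)*39)*(-49) = (((1/7)*11*(-6 + 7*(-4)*11))*39)*(-49) = (((1/7)*11*(-6 - 308))*39)*(-49) = (((1/7)*11*(-314))*39)*(-49) = -3454/7*39*(-49) = -134706/7*(-49) = 942942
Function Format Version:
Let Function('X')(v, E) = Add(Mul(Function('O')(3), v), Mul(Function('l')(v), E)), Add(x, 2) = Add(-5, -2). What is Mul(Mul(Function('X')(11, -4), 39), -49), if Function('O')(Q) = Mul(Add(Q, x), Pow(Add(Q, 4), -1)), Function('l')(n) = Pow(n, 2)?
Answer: 942942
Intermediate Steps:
x = -9 (x = Add(-2, Add(-5, -2)) = Add(-2, -7) = -9)
Function('O')(Q) = Mul(Pow(Add(4, Q), -1), Add(-9, Q)) (Function('O')(Q) = Mul(Add(Q, -9), Pow(Add(Q, 4), -1)) = Mul(Add(-9, Q), Pow(Add(4, Q), -1)) = Mul(Pow(Add(4, Q), -1), Add(-9, Q)))
Function('X')(v, E) = Add(Mul(Rational(-6, 7), v), Mul(E, Pow(v, 2))) (Function('X')(v, E) = Add(Mul(Mul(Pow(Add(4, 3), -1), Add(-9, 3)), v), Mul(Pow(v, 2), E)) = Add(Mul(Mul(Pow(7, -1), -6), v), Mul(E, Pow(v, 2))) = Add(Mul(Mul(Rational(1, 7), -6), v), Mul(E, Pow(v, 2))) = Add(Mul(Rational(-6, 7), v), Mul(E, Pow(v, 2))))
Mul(Mul(Function('X')(11, -4), 39), -49) = Mul(Mul(Mul(Rational(1, 7), 11, Add(-6, Mul(7, -4, 11))), 39), -49) = Mul(Mul(Mul(Rational(1, 7), 11, Add(-6, -308)), 39), -49) = Mul(Mul(Mul(Rational(1, 7), 11, -314), 39), -49) = Mul(Mul(Rational(-3454, 7), 39), -49) = Mul(Rational(-134706, 7), -49) = 942942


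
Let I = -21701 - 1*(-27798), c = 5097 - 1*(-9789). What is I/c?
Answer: 6097/14886 ≈ 0.40958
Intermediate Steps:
c = 14886 (c = 5097 + 9789 = 14886)
I = 6097 (I = -21701 + 27798 = 6097)
I/c = 6097/14886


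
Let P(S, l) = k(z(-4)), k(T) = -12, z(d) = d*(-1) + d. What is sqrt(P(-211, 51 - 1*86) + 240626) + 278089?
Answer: 278089 + sqrt(240614) ≈ 2.7858e+5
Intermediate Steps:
z(d) = 0 (z(d) = -d + d = 0)
P(S, l) = -12
sqrt(P(-211, 51 - 1*86) + 240626) + 278089 = sqrt(-12 + 240626) + 278089 = sqrt(240614) + 278089 = 278089 + sqrt(240614)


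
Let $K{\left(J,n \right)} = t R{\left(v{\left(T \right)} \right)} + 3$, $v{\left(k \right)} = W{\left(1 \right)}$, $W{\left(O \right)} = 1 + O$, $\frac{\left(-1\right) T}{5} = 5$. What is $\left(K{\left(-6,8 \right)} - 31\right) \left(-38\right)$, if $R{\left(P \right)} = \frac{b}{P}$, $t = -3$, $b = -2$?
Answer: $950$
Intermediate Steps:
$T = -25$ ($T = \left(-5\right) 5 = -25$)
$v{\left(k \right)} = 2$ ($v{\left(k \right)} = 1 + 1 = 2$)
$R{\left(P \right)} = - \frac{2}{P}$
$K{\left(J,n \right)} = 6$ ($K{\left(J,n \right)} = - 3 \left(- \frac{2}{2}\right) + 3 = - 3 \left(\left(-2\right) \frac{1}{2}\right) + 3 = \left(-3\right) \left(-1\right) + 3 = 3 + 3 = 6$)
$\left(K{\left(-6,8 \right)} - 31\right) \left(-38\right) = \left(6 - 31\right) \left(-38\right) = \left(-25\right) \left(-38\right) = 950$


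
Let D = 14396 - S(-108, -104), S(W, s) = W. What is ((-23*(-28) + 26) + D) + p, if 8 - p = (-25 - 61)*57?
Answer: 20084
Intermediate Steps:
p = 4910 (p = 8 - (-25 - 61)*57 = 8 - (-86)*57 = 8 - 1*(-4902) = 8 + 4902 = 4910)
D = 14504 (D = 14396 - 1*(-108) = 14396 + 108 = 14504)
((-23*(-28) + 26) + D) + p = ((-23*(-28) + 26) + 14504) + 4910 = ((644 + 26) + 14504) + 4910 = (670 + 14504) + 4910 = 15174 + 4910 = 20084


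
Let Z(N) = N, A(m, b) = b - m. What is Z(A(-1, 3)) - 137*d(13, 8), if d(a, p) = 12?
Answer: -1640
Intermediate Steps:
Z(A(-1, 3)) - 137*d(13, 8) = (3 - 1*(-1)) - 137*12 = (3 + 1) - 1644 = 4 - 1644 = -1640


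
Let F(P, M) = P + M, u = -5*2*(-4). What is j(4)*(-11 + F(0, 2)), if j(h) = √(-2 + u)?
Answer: -9*√38 ≈ -55.480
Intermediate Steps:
u = 40 (u = -10*(-4) = 40)
j(h) = √38 (j(h) = √(-2 + 40) = √38)
F(P, M) = M + P
j(4)*(-11 + F(0, 2)) = √38*(-11 + (2 + 0)) = √38*(-11 + 2) = √38*(-9) = -9*√38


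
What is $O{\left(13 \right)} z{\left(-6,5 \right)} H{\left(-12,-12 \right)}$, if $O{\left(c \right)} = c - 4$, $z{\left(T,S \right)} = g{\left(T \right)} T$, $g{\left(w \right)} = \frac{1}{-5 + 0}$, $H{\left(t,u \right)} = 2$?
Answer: $\frac{108}{5} \approx 21.6$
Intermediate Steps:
$g{\left(w \right)} = - \frac{1}{5}$ ($g{\left(w \right)} = \frac{1}{-5} = - \frac{1}{5}$)
$z{\left(T,S \right)} = - \frac{T}{5}$
$O{\left(c \right)} = -4 + c$ ($O{\left(c \right)} = c - 4 = -4 + c$)
$O{\left(13 \right)} z{\left(-6,5 \right)} H{\left(-12,-12 \right)} = \left(-4 + 13\right) \left(\left(- \frac{1}{5}\right) \left(-6\right)\right) 2 = 9 \cdot \frac{6}{5} \cdot 2 = \frac{54}{5} \cdot 2 = \frac{108}{5}$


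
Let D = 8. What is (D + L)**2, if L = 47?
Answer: 3025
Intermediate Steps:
(D + L)**2 = (8 + 47)**2 = 55**2 = 3025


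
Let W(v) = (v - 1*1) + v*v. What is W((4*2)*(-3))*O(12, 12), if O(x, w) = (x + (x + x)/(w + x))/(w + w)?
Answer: 7163/24 ≈ 298.46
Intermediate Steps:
W(v) = -1 + v + v² (W(v) = (v - 1) + v² = (-1 + v) + v² = -1 + v + v²)
O(x, w) = (x + 2*x/(w + x))/(2*w) (O(x, w) = (x + (2*x)/(w + x))/((2*w)) = (x + 2*x/(w + x))*(1/(2*w)) = (x + 2*x/(w + x))/(2*w))
W((4*2)*(-3))*O(12, 12) = (-1 + (4*2)*(-3) + ((4*2)*(-3))²)*((½)*12*(2 + 12 + 12)/(12*(12 + 12))) = (-1 + 8*(-3) + (8*(-3))²)*((½)*12*(1/12)*26/24) = (-1 - 24 + (-24)²)*((½)*12*(1/12)*(1/24)*26) = (-1 - 24 + 576)*(13/24) = 551*(13/24) = 7163/24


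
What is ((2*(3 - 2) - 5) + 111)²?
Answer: 11664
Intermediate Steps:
((2*(3 - 2) - 5) + 111)² = ((2*1 - 5) + 111)² = ((2 - 5) + 111)² = (-3 + 111)² = 108² = 11664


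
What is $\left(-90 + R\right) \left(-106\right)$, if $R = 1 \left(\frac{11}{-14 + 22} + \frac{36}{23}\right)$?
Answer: $\frac{849007}{92} \approx 9228.3$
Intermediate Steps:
$R = \frac{541}{184}$ ($R = 1 \left(\frac{11}{8} + 36 \cdot \frac{1}{23}\right) = 1 \left(11 \cdot \frac{1}{8} + \frac{36}{23}\right) = 1 \left(\frac{11}{8} + \frac{36}{23}\right) = 1 \cdot \frac{541}{184} = \frac{541}{184} \approx 2.9402$)
$\left(-90 + R\right) \left(-106\right) = \left(-90 + \frac{541}{184}\right) \left(-106\right) = \left(- \frac{16019}{184}\right) \left(-106\right) = \frac{849007}{92}$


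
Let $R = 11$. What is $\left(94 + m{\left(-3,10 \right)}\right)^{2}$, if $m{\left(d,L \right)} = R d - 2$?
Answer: $3481$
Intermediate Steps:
$m{\left(d,L \right)} = -2 + 11 d$ ($m{\left(d,L \right)} = 11 d - 2 = -2 + 11 d$)
$\left(94 + m{\left(-3,10 \right)}\right)^{2} = \left(94 + \left(-2 + 11 \left(-3\right)\right)\right)^{2} = \left(94 - 35\right)^{2} = 59^{2} = 3481$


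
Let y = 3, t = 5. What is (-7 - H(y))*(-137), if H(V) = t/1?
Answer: 1644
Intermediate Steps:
H(V) = 5 (H(V) = 5/1 = 5*1 = 5)
(-7 - H(y))*(-137) = (-7 - 1*5)*(-137) = (-7 - 5)*(-137) = -12*(-137) = 1644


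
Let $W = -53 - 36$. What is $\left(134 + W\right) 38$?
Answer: $1710$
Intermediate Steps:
$W = -89$
$\left(134 + W\right) 38 = \left(134 - 89\right) 38 = 45 \cdot 38 = 1710$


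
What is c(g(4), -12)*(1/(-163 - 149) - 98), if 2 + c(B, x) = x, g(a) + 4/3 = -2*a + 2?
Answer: 214039/156 ≈ 1372.0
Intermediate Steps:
g(a) = ⅔ - 2*a (g(a) = -4/3 + (-2*a + 2) = -4/3 + (2 - 2*a) = ⅔ - 2*a)
c(B, x) = -2 + x
c(g(4), -12)*(1/(-163 - 149) - 98) = (-2 - 12)*(1/(-163 - 149) - 98) = -14*(1/(-312) - 98) = -14*(-1/312 - 98) = -14*(-30577/312) = 214039/156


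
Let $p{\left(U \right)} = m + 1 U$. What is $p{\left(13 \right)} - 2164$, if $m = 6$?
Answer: $-2145$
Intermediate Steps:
$p{\left(U \right)} = 6 + U$ ($p{\left(U \right)} = 6 + 1 U = 6 + U$)
$p{\left(13 \right)} - 2164 = \left(6 + 13\right) - 2164 = 19 - 2164 = -2145$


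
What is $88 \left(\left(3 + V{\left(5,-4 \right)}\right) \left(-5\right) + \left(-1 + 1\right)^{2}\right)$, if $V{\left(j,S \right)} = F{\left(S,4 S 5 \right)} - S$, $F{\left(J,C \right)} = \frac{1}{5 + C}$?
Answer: $- \frac{46112}{15} \approx -3074.1$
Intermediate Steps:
$V{\left(j,S \right)} = \frac{1}{5 + 20 S} - S$ ($V{\left(j,S \right)} = \frac{1}{5 + 4 S 5} - S = \frac{1}{5 + 20 S} - S$)
$88 \left(\left(3 + V{\left(5,-4 \right)}\right) \left(-5\right) + \left(-1 + 1\right)^{2}\right) = 88 \left(\left(3 + \left(\frac{1}{5 + 20 \left(-4\right)} - -4\right)\right) \left(-5\right) + \left(-1 + 1\right)^{2}\right) = 88 \left(\left(3 + \left(\frac{1}{5 - 80} + 4\right)\right) \left(-5\right) + 0^{2}\right) = 88 \left(\left(3 + \left(\frac{1}{-75} + 4\right)\right) \left(-5\right) + 0\right) = 88 \left(\left(3 + \left(- \frac{1}{75} + 4\right)\right) \left(-5\right) + 0\right) = 88 \left(\left(3 + \frac{299}{75}\right) \left(-5\right) + 0\right) = 88 \left(\frac{524}{75} \left(-5\right) + 0\right) = 88 \left(- \frac{524}{15} + 0\right) = 88 \left(- \frac{524}{15}\right) = - \frac{46112}{15}$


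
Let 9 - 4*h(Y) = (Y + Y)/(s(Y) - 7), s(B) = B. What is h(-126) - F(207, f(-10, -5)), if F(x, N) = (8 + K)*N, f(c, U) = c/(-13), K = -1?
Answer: -3565/988 ≈ -3.6083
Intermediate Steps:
f(c, U) = -c/13 (f(c, U) = c*(-1/13) = -c/13)
F(x, N) = 7*N (F(x, N) = (8 - 1)*N = 7*N)
h(Y) = 9/4 - Y/(2*(-7 + Y)) (h(Y) = 9/4 - (Y + Y)/(4*(Y - 7)) = 9/4 - 2*Y/(4*(-7 + Y)) = 9/4 - Y/(2*(-7 + Y)))
h(-126) - F(207, f(-10, -5)) = 7*(-9 - 126)/(4*(-7 - 126)) - 7*(-1/13*(-10)) = (7/4)*(-135)/(-133) - 7*10/13 = (7/4)*(-1/133)*(-135) - 1*70/13 = 135/76 - 70/13 = -3565/988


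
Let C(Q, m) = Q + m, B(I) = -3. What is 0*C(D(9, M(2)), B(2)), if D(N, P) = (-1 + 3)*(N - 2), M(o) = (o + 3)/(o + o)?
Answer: 0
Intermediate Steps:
M(o) = (3 + o)/(2*o) (M(o) = (3 + o)/((2*o)) = (3 + o)*(1/(2*o)) = (3 + o)/(2*o))
D(N, P) = -4 + 2*N (D(N, P) = 2*(-2 + N) = -4 + 2*N)
0*C(D(9, M(2)), B(2)) = 0*((-4 + 2*9) - 3) = 0*((-4 + 18) - 3) = 0*(14 - 3) = 0*11 = 0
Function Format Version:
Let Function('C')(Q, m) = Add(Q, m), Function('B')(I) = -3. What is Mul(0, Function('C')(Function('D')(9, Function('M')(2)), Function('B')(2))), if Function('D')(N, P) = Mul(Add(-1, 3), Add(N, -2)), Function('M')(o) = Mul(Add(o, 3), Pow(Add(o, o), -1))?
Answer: 0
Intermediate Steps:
Function('M')(o) = Mul(Rational(1, 2), Pow(o, -1), Add(3, o)) (Function('M')(o) = Mul(Add(3, o), Pow(Mul(2, o), -1)) = Mul(Add(3, o), Mul(Rational(1, 2), Pow(o, -1))) = Mul(Rational(1, 2), Pow(o, -1), Add(3, o)))
Function('D')(N, P) = Add(-4, Mul(2, N)) (Function('D')(N, P) = Mul(2, Add(-2, N)) = Add(-4, Mul(2, N)))
Mul(0, Function('C')(Function('D')(9, Function('M')(2)), Function('B')(2))) = Mul(0, Add(Add(-4, Mul(2, 9)), -3)) = Mul(0, Add(Add(-4, 18), -3)) = Mul(0, Add(14, -3)) = Mul(0, 11) = 0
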